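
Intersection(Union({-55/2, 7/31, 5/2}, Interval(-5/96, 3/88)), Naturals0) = Range(0, 1, 1)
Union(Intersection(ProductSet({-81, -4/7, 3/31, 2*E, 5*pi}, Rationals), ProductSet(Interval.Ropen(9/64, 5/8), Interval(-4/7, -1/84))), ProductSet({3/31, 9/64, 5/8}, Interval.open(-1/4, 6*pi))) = ProductSet({3/31, 9/64, 5/8}, Interval.open(-1/4, 6*pi))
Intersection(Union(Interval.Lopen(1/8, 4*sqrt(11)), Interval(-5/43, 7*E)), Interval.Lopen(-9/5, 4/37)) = Interval(-5/43, 4/37)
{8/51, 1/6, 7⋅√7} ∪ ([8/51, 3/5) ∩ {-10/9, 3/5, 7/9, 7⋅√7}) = {8/51, 1/6, 7⋅√7}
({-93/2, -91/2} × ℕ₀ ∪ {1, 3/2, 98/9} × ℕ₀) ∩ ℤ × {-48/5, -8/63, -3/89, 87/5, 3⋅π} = ∅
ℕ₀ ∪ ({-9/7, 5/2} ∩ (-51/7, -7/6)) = {-9/7} ∪ ℕ₀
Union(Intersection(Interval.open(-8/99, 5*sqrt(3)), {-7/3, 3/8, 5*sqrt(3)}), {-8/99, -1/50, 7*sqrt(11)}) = {-8/99, -1/50, 3/8, 7*sqrt(11)}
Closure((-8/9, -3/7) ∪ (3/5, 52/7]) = [-8/9, -3/7] ∪ [3/5, 52/7]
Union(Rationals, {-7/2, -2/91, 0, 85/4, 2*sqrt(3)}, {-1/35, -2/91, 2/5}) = Union({2*sqrt(3)}, Rationals)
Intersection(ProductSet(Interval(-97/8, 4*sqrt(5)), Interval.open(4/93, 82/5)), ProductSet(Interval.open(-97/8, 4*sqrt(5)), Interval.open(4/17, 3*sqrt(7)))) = ProductSet(Interval.open(-97/8, 4*sqrt(5)), Interval.open(4/17, 3*sqrt(7)))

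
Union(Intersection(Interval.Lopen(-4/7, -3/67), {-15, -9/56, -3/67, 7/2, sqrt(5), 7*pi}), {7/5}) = {-9/56, -3/67, 7/5}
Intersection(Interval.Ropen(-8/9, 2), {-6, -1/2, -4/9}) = {-1/2, -4/9}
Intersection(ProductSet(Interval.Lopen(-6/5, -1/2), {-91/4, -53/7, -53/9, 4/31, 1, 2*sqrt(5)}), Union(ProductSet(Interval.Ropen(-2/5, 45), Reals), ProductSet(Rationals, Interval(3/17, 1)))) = ProductSet(Intersection(Interval.Lopen(-6/5, -1/2), Rationals), {1})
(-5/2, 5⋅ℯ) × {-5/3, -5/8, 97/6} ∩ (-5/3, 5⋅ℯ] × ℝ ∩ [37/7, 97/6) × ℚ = [37/7, 5⋅ℯ) × {-5/3, -5/8, 97/6}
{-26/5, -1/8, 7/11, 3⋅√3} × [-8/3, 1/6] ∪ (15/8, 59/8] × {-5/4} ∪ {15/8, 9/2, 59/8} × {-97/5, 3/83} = ({15/8, 9/2, 59/8} × {-97/5, 3/83}) ∪ ((15/8, 59/8] × {-5/4}) ∪ ({-26/5, -1/8, 7/11, 3⋅√3} × [-8/3, 1/6])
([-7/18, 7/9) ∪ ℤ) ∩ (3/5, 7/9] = (3/5, 7/9)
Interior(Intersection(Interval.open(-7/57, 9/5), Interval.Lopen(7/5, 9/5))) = Interval.open(7/5, 9/5)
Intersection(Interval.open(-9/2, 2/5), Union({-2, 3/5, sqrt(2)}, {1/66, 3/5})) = {-2, 1/66}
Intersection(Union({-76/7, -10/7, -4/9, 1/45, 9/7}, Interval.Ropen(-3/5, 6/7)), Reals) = Union({-76/7, -10/7, 9/7}, Interval.Ropen(-3/5, 6/7))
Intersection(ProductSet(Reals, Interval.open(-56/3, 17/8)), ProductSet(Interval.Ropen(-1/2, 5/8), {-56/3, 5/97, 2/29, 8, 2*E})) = ProductSet(Interval.Ropen(-1/2, 5/8), {5/97, 2/29})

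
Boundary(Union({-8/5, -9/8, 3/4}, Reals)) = EmptySet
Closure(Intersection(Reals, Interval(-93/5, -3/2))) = Interval(-93/5, -3/2)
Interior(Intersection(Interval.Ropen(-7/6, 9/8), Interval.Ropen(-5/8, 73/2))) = Interval.open(-5/8, 9/8)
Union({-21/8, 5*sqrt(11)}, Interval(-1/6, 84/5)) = Union({-21/8}, Interval(-1/6, 84/5))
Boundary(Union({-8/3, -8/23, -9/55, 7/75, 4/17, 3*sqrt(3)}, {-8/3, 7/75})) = {-8/3, -8/23, -9/55, 7/75, 4/17, 3*sqrt(3)}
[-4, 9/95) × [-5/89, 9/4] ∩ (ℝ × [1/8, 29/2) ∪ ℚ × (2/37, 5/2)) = ([-4, 9/95) × [1/8, 9/4]) ∪ ((ℚ ∩ [-4, 9/95)) × (2/37, 9/4])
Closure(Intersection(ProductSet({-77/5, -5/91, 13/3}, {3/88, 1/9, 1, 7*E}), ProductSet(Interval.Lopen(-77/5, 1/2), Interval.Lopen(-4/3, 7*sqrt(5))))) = ProductSet({-5/91}, {3/88, 1/9, 1})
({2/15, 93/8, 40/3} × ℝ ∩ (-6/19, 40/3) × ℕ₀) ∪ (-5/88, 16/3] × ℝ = ({2/15, 93/8} × ℕ₀) ∪ ((-5/88, 16/3] × ℝ)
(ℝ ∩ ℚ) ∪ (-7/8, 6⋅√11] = ℚ ∪ [-7/8, 6⋅√11]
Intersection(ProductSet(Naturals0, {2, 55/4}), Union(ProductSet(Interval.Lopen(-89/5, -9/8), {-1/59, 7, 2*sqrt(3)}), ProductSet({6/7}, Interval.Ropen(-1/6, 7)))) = EmptySet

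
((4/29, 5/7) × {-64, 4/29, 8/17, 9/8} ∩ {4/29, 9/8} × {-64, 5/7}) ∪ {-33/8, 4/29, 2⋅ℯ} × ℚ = {-33/8, 4/29, 2⋅ℯ} × ℚ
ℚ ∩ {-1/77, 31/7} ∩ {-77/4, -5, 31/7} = {31/7}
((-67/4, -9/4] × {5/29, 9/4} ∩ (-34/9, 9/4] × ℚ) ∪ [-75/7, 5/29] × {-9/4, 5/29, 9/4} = [-75/7, 5/29] × {-9/4, 5/29, 9/4}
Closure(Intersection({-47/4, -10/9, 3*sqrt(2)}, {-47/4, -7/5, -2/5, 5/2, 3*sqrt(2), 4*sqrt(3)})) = {-47/4, 3*sqrt(2)}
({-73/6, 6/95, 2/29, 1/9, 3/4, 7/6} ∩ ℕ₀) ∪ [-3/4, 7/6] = [-3/4, 7/6]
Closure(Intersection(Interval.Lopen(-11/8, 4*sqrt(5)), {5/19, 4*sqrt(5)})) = {5/19, 4*sqrt(5)}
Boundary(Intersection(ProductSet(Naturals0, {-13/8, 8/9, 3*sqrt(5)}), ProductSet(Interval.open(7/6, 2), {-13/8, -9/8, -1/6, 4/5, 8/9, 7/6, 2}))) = EmptySet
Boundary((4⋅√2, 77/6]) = {77/6, 4⋅√2}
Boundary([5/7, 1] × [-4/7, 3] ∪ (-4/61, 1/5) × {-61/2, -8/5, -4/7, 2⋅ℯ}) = ({5/7, 1} × [-4/7, 3]) ∪ ([5/7, 1] × {-4/7, 3}) ∪ ([-4/61, 1/5] × {-61/2, -8/5, -4/7, 2⋅ℯ})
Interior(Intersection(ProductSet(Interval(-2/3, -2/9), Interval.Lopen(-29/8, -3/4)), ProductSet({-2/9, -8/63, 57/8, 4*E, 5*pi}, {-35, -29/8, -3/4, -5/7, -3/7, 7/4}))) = EmptySet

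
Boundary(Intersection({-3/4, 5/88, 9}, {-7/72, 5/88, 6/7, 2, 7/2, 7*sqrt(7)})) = {5/88}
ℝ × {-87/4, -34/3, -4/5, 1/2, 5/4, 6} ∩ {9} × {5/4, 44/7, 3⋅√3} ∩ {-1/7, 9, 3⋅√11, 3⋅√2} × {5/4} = {9} × {5/4}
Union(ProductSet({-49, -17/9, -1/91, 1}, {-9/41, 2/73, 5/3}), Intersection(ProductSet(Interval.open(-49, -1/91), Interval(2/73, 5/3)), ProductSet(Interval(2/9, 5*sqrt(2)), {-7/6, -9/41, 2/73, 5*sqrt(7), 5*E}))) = ProductSet({-49, -17/9, -1/91, 1}, {-9/41, 2/73, 5/3})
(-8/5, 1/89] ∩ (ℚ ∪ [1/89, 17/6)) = ℚ ∩ (-8/5, 1/89]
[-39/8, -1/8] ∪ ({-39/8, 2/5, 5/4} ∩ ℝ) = [-39/8, -1/8] ∪ {2/5, 5/4}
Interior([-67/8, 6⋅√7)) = (-67/8, 6⋅√7)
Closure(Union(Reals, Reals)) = Reals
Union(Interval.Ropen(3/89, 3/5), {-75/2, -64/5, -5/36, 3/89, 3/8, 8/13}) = Union({-75/2, -64/5, -5/36, 8/13}, Interval.Ropen(3/89, 3/5))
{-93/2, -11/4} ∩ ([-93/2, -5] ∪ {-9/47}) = {-93/2}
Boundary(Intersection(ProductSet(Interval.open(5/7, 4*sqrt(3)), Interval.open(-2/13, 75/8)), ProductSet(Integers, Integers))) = ProductSet(Range(1, 7, 1), Range(0, 10, 1))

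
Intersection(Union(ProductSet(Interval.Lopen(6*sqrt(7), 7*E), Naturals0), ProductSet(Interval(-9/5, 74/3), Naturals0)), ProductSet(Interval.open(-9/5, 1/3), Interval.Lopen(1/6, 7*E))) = ProductSet(Interval.open(-9/5, 1/3), Range(1, 20, 1))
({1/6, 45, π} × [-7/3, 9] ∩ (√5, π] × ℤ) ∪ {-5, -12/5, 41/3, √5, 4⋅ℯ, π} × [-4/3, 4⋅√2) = ({π} × {-2, -1, …, 9}) ∪ ({-5, -12/5, 41/3, √5, 4⋅ℯ, π} × [-4/3, 4⋅√2))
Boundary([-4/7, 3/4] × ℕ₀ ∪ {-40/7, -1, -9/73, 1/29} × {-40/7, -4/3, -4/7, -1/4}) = ([-4/7, 3/4] × ℕ₀) ∪ ({-40/7, -1, -9/73, 1/29} × {-40/7, -4/3, -4/7, -1/4})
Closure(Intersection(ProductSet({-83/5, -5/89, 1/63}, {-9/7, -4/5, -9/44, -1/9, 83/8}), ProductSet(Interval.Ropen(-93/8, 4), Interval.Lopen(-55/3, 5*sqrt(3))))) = ProductSet({-5/89, 1/63}, {-9/7, -4/5, -9/44, -1/9})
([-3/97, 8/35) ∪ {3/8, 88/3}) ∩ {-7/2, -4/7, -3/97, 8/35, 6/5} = {-3/97}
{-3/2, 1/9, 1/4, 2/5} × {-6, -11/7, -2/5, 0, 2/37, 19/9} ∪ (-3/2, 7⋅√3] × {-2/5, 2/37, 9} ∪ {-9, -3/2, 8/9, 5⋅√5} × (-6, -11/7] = ({-3/2, 1/9, 1/4, 2/5} × {-6, -11/7, -2/5, 0, 2/37, 19/9}) ∪ ((-3/2, 7⋅√3] × {-2/5, 2/37, 9}) ∪ ({-9, -3/2, 8/9, 5⋅√5} × (-6, -11/7])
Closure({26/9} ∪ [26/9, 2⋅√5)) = [26/9, 2⋅√5]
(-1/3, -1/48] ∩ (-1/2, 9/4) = (-1/3, -1/48]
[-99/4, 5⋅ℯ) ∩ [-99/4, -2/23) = [-99/4, -2/23)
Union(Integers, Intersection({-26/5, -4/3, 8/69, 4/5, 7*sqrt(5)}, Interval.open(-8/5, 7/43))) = Union({-4/3, 8/69}, Integers)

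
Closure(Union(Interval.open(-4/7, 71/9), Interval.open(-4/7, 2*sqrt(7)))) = Interval(-4/7, 71/9)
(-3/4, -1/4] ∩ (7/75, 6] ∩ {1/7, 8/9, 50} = ∅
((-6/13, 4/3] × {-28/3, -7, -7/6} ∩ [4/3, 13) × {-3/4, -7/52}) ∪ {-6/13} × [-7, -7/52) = {-6/13} × [-7, -7/52)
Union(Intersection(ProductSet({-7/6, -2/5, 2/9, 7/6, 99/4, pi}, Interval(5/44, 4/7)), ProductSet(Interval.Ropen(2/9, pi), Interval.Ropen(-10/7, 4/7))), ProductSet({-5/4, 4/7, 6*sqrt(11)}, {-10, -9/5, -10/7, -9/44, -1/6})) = Union(ProductSet({2/9, 7/6}, Interval.Ropen(5/44, 4/7)), ProductSet({-5/4, 4/7, 6*sqrt(11)}, {-10, -9/5, -10/7, -9/44, -1/6}))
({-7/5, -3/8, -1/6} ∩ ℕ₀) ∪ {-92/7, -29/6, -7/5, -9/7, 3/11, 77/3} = {-92/7, -29/6, -7/5, -9/7, 3/11, 77/3}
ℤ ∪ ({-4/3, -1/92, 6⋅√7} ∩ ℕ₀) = ℤ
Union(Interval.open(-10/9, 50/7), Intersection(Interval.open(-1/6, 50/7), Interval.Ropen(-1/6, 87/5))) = Interval.open(-10/9, 50/7)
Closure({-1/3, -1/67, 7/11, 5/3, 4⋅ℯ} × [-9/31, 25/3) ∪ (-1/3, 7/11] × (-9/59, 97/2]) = ({-1/3, 7/11} × [-9/59, 97/2]) ∪ ([-1/3, 7/11] × {-9/59, 97/2}) ∪ ((-1/3, 7/11] × (-9/59, 97/2]) ∪ ({-1/3, 7/11, 5/3, 4⋅ℯ} × [-9/31, 25/3]) ∪ ({-1/3, -1/67, 7/11, 5/3, 4⋅ℯ} × [-9/31, 25/3))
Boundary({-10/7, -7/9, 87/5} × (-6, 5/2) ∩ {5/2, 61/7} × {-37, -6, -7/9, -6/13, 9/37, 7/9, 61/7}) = ∅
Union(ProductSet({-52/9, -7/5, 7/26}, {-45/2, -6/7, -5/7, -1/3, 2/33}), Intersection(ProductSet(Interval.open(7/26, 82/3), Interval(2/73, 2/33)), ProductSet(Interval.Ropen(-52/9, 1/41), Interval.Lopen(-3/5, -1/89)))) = ProductSet({-52/9, -7/5, 7/26}, {-45/2, -6/7, -5/7, -1/3, 2/33})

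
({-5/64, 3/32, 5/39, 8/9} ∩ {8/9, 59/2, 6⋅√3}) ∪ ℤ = ℤ ∪ {8/9}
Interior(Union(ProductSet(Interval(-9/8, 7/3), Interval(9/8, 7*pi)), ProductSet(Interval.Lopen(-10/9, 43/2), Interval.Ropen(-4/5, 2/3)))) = Union(ProductSet(Interval.open(-9/8, 7/3), Interval.open(9/8, 7*pi)), ProductSet(Interval.open(-10/9, 43/2), Interval.open(-4/5, 2/3)))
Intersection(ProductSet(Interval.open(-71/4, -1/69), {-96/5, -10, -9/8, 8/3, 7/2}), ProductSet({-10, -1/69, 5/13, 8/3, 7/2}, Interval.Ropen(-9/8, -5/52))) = ProductSet({-10}, {-9/8})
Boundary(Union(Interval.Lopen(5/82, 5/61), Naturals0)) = Union(Complement(Naturals0, Interval.open(5/82, 5/61)), {5/82, 5/61})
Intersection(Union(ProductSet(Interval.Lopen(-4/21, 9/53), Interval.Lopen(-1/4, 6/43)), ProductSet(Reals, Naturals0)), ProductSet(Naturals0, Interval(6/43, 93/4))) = Union(ProductSet(Naturals0, Range(1, 24, 1)), ProductSet(Range(0, 1, 1), {6/43}))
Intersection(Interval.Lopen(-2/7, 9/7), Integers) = Range(0, 2, 1)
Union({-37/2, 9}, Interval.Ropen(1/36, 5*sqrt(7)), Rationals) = Union(Interval.Ropen(1/36, 5*sqrt(7)), Rationals)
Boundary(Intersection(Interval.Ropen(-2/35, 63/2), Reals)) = {-2/35, 63/2}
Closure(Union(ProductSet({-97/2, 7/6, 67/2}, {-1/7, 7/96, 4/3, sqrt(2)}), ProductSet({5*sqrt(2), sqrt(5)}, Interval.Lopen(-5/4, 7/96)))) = Union(ProductSet({5*sqrt(2), sqrt(5)}, Interval(-5/4, 7/96)), ProductSet({-97/2, 7/6, 67/2}, {-1/7, 7/96, 4/3, sqrt(2)}))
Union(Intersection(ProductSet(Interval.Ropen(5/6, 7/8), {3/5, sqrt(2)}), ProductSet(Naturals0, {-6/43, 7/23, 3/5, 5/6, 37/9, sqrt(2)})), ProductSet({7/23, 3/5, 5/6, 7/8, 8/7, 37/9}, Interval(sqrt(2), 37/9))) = ProductSet({7/23, 3/5, 5/6, 7/8, 8/7, 37/9}, Interval(sqrt(2), 37/9))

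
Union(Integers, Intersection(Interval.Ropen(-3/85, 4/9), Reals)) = Union(Integers, Interval.Ropen(-3/85, 4/9))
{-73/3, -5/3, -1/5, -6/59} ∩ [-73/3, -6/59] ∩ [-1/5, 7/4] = {-1/5, -6/59}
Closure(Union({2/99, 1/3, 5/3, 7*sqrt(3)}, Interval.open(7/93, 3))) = Union({2/99, 7*sqrt(3)}, Interval(7/93, 3))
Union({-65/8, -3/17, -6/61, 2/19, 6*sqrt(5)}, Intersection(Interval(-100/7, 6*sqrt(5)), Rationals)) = Union({6*sqrt(5)}, Intersection(Interval(-100/7, 6*sqrt(5)), Rationals))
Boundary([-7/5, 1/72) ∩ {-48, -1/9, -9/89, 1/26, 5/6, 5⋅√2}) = {-1/9, -9/89}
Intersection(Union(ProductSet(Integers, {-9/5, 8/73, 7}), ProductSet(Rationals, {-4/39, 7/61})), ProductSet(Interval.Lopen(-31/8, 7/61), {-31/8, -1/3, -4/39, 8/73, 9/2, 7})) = Union(ProductSet(Intersection(Interval.Lopen(-31/8, 7/61), Rationals), {-4/39}), ProductSet(Range(-3, 1, 1), {8/73, 7}))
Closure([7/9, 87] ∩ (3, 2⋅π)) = [3, 2⋅π]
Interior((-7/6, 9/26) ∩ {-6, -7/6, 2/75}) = ∅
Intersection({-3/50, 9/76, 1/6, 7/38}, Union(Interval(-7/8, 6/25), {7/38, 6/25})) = {-3/50, 9/76, 1/6, 7/38}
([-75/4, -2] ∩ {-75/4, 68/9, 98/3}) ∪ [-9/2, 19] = {-75/4} ∪ [-9/2, 19]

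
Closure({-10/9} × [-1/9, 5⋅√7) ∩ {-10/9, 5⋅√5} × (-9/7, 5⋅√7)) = {-10/9} × [-1/9, 5⋅√7]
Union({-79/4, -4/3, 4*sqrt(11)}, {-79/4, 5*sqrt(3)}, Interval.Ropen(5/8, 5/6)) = Union({-79/4, -4/3, 4*sqrt(11), 5*sqrt(3)}, Interval.Ropen(5/8, 5/6))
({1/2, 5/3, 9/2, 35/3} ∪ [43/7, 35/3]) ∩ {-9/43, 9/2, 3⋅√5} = {9/2, 3⋅√5}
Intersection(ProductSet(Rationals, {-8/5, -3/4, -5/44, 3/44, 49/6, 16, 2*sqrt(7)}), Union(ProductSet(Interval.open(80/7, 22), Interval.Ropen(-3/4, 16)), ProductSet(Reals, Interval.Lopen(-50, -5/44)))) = Union(ProductSet(Intersection(Interval.open(80/7, 22), Rationals), {-3/4, -5/44, 3/44, 49/6, 2*sqrt(7)}), ProductSet(Rationals, {-8/5, -3/4, -5/44}))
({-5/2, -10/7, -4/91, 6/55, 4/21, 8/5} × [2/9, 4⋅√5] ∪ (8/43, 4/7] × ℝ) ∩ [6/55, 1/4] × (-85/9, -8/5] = (8/43, 1/4] × (-85/9, -8/5]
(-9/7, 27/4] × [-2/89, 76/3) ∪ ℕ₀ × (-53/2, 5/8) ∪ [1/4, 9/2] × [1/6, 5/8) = (ℕ₀ × (-53/2, 5/8)) ∪ ((-9/7, 27/4] × [-2/89, 76/3))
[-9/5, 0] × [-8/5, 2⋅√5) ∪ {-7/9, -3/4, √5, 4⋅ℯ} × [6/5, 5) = ({-7/9, -3/4, √5, 4⋅ℯ} × [6/5, 5)) ∪ ([-9/5, 0] × [-8/5, 2⋅√5))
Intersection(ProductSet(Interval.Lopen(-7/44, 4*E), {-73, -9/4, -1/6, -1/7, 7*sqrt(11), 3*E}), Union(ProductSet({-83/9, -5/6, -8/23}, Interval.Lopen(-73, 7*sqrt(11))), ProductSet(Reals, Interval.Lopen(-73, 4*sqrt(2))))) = ProductSet(Interval.Lopen(-7/44, 4*E), {-9/4, -1/6, -1/7})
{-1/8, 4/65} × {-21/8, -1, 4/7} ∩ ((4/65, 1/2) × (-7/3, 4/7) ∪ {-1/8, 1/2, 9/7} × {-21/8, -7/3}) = {-1/8} × {-21/8}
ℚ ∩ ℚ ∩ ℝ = ℚ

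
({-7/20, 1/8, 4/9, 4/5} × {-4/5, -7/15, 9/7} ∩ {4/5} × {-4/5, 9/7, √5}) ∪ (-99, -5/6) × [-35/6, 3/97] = ({4/5} × {-4/5, 9/7}) ∪ ((-99, -5/6) × [-35/6, 3/97])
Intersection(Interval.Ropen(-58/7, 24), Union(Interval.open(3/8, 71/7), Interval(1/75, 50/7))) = Interval.Ropen(1/75, 71/7)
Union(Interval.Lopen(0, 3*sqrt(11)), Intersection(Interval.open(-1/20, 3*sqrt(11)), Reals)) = Interval.Lopen(-1/20, 3*sqrt(11))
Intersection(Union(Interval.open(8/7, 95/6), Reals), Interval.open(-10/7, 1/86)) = Interval.open(-10/7, 1/86)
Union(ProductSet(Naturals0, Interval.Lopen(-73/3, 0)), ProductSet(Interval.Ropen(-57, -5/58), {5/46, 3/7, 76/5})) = Union(ProductSet(Interval.Ropen(-57, -5/58), {5/46, 3/7, 76/5}), ProductSet(Naturals0, Interval.Lopen(-73/3, 0)))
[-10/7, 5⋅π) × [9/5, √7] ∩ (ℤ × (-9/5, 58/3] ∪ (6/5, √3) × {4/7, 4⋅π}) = {-1, 0, …, 15} × [9/5, √7]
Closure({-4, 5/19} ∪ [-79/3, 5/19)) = [-79/3, 5/19]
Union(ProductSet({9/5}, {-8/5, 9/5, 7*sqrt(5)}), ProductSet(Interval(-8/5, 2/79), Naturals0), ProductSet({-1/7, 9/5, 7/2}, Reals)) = Union(ProductSet({-1/7, 9/5, 7/2}, Reals), ProductSet(Interval(-8/5, 2/79), Naturals0))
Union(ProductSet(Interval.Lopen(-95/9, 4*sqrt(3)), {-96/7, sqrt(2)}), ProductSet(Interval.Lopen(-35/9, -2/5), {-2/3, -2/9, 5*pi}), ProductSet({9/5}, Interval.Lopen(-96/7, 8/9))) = Union(ProductSet({9/5}, Interval.Lopen(-96/7, 8/9)), ProductSet(Interval.Lopen(-95/9, 4*sqrt(3)), {-96/7, sqrt(2)}), ProductSet(Interval.Lopen(-35/9, -2/5), {-2/3, -2/9, 5*pi}))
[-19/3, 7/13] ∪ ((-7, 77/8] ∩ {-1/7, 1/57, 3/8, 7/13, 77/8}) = [-19/3, 7/13] ∪ {77/8}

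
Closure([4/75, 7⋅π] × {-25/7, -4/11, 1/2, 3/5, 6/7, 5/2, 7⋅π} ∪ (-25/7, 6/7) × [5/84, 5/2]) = ([-25/7, 6/7] × [5/84, 5/2]) ∪ ([4/75, 7⋅π] × {-25/7, -4/11, 1/2, 3/5, 6/7, 5/2, 7⋅π})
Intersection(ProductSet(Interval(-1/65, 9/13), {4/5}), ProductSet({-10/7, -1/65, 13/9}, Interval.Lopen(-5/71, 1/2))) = EmptySet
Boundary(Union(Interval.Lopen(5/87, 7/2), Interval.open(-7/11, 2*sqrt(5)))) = {-7/11, 2*sqrt(5)}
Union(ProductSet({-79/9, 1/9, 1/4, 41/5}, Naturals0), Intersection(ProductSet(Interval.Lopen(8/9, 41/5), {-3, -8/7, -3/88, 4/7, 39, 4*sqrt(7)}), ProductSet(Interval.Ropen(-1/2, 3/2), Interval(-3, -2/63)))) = Union(ProductSet({-79/9, 1/9, 1/4, 41/5}, Naturals0), ProductSet(Interval.open(8/9, 3/2), {-3, -8/7, -3/88}))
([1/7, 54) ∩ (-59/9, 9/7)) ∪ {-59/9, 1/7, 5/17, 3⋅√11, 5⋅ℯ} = {-59/9, 3⋅√11, 5⋅ℯ} ∪ [1/7, 9/7)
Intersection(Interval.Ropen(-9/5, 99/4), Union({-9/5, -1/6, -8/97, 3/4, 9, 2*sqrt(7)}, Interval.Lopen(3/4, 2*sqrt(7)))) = Union({-9/5, -1/6, -8/97, 9}, Interval(3/4, 2*sqrt(7)))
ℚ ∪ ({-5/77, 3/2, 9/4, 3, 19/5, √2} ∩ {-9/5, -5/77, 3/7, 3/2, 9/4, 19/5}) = ℚ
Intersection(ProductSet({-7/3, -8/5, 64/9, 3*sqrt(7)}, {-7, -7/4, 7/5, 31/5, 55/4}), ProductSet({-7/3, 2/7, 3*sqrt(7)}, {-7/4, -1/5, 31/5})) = ProductSet({-7/3, 3*sqrt(7)}, {-7/4, 31/5})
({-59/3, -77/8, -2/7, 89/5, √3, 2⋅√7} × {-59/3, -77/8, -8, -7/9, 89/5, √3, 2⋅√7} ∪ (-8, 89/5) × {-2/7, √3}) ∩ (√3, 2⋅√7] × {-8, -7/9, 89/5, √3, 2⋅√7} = ((√3, 2⋅√7] × {√3}) ∪ ({2⋅√7} × {-8, -7/9, 89/5, √3, 2⋅√7})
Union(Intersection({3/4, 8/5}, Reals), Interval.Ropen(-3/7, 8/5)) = Interval(-3/7, 8/5)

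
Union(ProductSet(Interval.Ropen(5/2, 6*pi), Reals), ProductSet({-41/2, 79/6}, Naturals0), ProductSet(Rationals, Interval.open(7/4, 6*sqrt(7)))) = Union(ProductSet({-41/2, 79/6}, Naturals0), ProductSet(Interval.Ropen(5/2, 6*pi), Reals), ProductSet(Rationals, Interval.open(7/4, 6*sqrt(7))))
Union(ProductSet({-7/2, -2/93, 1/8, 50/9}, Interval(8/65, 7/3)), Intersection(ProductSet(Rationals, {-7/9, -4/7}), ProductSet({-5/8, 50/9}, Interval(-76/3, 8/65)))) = Union(ProductSet({-5/8, 50/9}, {-7/9, -4/7}), ProductSet({-7/2, -2/93, 1/8, 50/9}, Interval(8/65, 7/3)))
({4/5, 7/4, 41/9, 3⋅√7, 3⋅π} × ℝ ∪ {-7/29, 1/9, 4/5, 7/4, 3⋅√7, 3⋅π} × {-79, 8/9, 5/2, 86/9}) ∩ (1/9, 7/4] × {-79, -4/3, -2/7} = {4/5, 7/4} × {-79, -4/3, -2/7}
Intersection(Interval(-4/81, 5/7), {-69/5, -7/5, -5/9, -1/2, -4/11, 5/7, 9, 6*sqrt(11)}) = {5/7}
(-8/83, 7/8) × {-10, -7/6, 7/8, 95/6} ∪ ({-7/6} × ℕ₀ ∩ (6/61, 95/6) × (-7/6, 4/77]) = (-8/83, 7/8) × {-10, -7/6, 7/8, 95/6}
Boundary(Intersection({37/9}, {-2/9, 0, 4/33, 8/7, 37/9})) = {37/9}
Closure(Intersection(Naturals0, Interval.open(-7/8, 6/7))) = Range(0, 1, 1)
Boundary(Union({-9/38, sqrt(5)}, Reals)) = EmptySet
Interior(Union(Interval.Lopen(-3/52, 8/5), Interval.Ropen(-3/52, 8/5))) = Interval.open(-3/52, 8/5)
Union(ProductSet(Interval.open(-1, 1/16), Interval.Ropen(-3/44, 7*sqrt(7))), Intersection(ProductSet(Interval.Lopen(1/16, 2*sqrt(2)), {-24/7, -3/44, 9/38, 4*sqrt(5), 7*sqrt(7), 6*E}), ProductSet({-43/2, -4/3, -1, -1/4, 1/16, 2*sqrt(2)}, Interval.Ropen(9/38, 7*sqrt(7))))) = Union(ProductSet({2*sqrt(2)}, {9/38, 4*sqrt(5), 6*E}), ProductSet(Interval.open(-1, 1/16), Interval.Ropen(-3/44, 7*sqrt(7))))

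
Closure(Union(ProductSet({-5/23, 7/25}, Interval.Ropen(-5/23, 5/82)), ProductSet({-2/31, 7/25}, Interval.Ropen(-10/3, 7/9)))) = Union(ProductSet({-5/23, 7/25}, Interval(-5/23, 5/82)), ProductSet({-2/31, 7/25}, Interval(-10/3, 7/9)))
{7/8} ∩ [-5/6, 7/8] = {7/8}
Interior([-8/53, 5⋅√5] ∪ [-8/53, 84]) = (-8/53, 84)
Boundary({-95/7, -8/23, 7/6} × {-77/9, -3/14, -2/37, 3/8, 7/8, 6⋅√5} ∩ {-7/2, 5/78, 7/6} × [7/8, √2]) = {7/6} × {7/8}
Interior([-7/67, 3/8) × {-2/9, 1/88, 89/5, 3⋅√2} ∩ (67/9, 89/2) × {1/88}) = ∅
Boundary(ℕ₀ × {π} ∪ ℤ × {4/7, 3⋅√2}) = (ℕ₀ × {π}) ∪ (ℤ × {4/7, 3⋅√2})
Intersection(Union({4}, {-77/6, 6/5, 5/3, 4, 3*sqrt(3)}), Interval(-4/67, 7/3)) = {6/5, 5/3}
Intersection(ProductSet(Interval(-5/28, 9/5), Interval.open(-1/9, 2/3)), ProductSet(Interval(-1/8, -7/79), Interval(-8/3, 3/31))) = ProductSet(Interval(-1/8, -7/79), Interval.Lopen(-1/9, 3/31))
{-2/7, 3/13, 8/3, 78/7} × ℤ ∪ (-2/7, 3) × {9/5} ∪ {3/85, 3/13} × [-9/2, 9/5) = ({-2/7, 3/13, 8/3, 78/7} × ℤ) ∪ ((-2/7, 3) × {9/5}) ∪ ({3/85, 3/13} × [-9/2, 9/5))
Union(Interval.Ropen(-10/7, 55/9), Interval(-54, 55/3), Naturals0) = Union(Interval(-54, 55/3), Naturals0)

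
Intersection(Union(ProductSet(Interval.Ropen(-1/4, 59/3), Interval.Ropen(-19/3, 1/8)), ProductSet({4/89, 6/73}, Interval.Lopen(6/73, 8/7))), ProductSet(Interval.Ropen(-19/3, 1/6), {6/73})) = ProductSet(Interval.Ropen(-1/4, 1/6), {6/73})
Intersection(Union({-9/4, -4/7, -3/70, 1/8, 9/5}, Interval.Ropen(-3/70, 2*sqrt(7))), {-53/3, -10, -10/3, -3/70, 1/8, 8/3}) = {-3/70, 1/8, 8/3}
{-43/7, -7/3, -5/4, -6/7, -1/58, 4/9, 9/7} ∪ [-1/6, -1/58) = {-43/7, -7/3, -5/4, -6/7, 4/9, 9/7} ∪ [-1/6, -1/58]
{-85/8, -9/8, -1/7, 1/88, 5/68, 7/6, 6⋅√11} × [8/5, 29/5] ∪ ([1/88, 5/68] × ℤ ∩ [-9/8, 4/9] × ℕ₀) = ([1/88, 5/68] × ℕ₀) ∪ ({-85/8, -9/8, -1/7, 1/88, 5/68, 7/6, 6⋅√11} × [8/5, 29/5])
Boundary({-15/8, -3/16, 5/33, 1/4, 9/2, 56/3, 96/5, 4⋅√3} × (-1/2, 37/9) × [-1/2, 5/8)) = {-15/8, -3/16, 5/33, 1/4, 9/2, 56/3, 96/5, 4⋅√3} × [-1/2, 37/9] × [-1/2, 5/8]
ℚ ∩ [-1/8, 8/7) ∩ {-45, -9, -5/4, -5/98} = {-5/98}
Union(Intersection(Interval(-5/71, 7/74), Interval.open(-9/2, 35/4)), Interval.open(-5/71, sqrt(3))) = Interval.Ropen(-5/71, sqrt(3))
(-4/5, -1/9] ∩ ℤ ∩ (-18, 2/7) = ∅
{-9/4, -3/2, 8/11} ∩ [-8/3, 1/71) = {-9/4, -3/2}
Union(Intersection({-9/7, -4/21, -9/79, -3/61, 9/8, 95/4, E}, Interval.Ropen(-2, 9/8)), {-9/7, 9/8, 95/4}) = {-9/7, -4/21, -9/79, -3/61, 9/8, 95/4}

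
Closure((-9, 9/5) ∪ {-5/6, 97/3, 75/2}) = [-9, 9/5] ∪ {97/3, 75/2}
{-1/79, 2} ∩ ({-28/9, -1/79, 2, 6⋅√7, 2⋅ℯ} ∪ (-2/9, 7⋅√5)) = {-1/79, 2}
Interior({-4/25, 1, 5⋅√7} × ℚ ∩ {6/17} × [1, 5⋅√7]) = ∅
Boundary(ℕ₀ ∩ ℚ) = ℕ₀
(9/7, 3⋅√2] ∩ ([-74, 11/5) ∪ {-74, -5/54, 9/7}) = (9/7, 11/5)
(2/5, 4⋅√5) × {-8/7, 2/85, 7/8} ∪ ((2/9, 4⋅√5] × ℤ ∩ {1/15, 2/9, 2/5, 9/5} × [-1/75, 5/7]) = ({2/5, 9/5} × {0}) ∪ ((2/5, 4⋅√5) × {-8/7, 2/85, 7/8})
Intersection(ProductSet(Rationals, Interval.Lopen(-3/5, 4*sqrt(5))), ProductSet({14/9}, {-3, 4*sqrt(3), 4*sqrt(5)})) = ProductSet({14/9}, {4*sqrt(3), 4*sqrt(5)})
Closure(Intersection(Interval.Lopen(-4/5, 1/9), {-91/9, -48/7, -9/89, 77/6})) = {-9/89}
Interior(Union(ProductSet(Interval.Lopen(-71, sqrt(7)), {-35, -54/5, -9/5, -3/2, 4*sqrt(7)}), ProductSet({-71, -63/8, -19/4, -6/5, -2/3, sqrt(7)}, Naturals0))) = EmptySet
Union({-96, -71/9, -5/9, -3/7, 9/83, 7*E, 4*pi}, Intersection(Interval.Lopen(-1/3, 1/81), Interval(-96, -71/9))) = {-96, -71/9, -5/9, -3/7, 9/83, 7*E, 4*pi}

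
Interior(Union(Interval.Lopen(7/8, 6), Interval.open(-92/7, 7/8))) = Union(Interval.open(-92/7, 7/8), Interval.open(7/8, 6))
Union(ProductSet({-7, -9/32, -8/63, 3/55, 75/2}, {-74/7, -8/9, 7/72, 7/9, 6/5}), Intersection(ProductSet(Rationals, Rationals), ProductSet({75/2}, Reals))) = Union(ProductSet({75/2}, Rationals), ProductSet({-7, -9/32, -8/63, 3/55, 75/2}, {-74/7, -8/9, 7/72, 7/9, 6/5}))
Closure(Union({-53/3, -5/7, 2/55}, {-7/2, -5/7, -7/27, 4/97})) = {-53/3, -7/2, -5/7, -7/27, 2/55, 4/97}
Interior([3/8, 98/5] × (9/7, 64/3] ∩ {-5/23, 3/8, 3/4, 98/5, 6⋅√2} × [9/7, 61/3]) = ∅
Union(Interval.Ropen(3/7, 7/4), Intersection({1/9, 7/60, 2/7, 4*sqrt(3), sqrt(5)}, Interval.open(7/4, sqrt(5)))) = Interval.Ropen(3/7, 7/4)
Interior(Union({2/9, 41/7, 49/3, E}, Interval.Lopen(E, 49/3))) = Interval.open(E, 49/3)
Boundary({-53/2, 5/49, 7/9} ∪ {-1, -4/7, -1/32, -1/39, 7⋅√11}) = {-53/2, -1, -4/7, -1/32, -1/39, 5/49, 7/9, 7⋅√11}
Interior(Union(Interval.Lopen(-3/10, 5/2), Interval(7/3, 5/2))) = Interval.open(-3/10, 5/2)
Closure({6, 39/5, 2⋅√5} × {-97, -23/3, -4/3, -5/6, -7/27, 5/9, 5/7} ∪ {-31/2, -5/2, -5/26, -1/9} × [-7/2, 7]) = ({-31/2, -5/2, -5/26, -1/9} × [-7/2, 7]) ∪ ({6, 39/5, 2⋅√5} × {-97, -23/3, -4/3, -5/6, -7/27, 5/9, 5/7})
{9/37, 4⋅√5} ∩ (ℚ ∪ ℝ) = {9/37, 4⋅√5}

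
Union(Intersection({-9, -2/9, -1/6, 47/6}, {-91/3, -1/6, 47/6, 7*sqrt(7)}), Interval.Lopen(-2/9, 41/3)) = Interval.Lopen(-2/9, 41/3)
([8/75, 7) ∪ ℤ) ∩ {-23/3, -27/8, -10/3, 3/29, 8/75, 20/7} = {8/75, 20/7}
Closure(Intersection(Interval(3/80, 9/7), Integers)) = Range(1, 2, 1)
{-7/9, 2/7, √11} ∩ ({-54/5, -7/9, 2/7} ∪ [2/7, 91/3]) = {-7/9, 2/7, √11}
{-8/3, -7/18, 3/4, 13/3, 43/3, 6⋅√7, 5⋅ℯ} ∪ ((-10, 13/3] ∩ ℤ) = {-9, -8, …, 4} ∪ {-8/3, -7/18, 3/4, 13/3, 43/3, 6⋅√7, 5⋅ℯ}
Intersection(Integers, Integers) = Integers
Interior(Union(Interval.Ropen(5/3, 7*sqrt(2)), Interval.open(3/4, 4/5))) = Union(Interval.open(3/4, 4/5), Interval.open(5/3, 7*sqrt(2)))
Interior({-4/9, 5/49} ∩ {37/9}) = ∅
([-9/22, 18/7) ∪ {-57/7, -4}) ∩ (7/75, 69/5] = (7/75, 18/7)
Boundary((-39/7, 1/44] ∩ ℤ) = {-5, -4, …, 0}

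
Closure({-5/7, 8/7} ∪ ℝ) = ℝ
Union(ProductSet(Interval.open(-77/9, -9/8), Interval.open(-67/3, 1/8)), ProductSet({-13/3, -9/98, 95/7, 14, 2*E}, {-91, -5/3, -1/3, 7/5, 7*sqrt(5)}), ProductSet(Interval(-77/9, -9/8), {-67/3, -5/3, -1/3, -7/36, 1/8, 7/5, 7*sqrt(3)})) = Union(ProductSet({-13/3, -9/98, 95/7, 14, 2*E}, {-91, -5/3, -1/3, 7/5, 7*sqrt(5)}), ProductSet(Interval(-77/9, -9/8), {-67/3, -5/3, -1/3, -7/36, 1/8, 7/5, 7*sqrt(3)}), ProductSet(Interval.open(-77/9, -9/8), Interval.open(-67/3, 1/8)))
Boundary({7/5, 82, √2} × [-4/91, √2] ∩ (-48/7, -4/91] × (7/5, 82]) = ∅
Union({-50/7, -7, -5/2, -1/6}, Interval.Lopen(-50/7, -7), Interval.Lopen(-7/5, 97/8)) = Union({-5/2}, Interval(-50/7, -7), Interval.Lopen(-7/5, 97/8))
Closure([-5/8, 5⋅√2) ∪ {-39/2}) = {-39/2} ∪ [-5/8, 5⋅√2]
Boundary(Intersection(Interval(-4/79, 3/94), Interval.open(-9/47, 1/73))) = {-4/79, 1/73}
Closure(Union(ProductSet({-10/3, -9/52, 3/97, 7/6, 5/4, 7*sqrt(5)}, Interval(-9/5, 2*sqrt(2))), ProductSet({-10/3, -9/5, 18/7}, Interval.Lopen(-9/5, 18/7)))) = Union(ProductSet({-10/3, -9/5, 18/7}, Interval(-9/5, 18/7)), ProductSet({-10/3, -9/52, 3/97, 7/6, 5/4, 7*sqrt(5)}, Interval(-9/5, 2*sqrt(2))))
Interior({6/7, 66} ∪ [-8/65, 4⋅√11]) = (-8/65, 4⋅√11)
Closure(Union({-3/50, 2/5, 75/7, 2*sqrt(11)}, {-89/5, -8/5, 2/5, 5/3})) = {-89/5, -8/5, -3/50, 2/5, 5/3, 75/7, 2*sqrt(11)}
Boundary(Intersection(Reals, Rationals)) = Reals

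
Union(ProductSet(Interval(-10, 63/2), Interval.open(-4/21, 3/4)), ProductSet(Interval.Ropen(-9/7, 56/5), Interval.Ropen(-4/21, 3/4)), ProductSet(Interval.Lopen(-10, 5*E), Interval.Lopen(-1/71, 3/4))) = Union(ProductSet(Interval(-10, 63/2), Interval.open(-4/21, 3/4)), ProductSet(Interval.Lopen(-10, 5*E), Interval.Lopen(-1/71, 3/4)), ProductSet(Interval.Ropen(-9/7, 56/5), Interval.Ropen(-4/21, 3/4)))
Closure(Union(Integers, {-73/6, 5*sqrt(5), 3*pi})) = Union({-73/6, 5*sqrt(5), 3*pi}, Integers)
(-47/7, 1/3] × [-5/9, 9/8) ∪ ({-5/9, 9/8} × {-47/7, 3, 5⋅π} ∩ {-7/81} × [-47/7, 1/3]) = (-47/7, 1/3] × [-5/9, 9/8)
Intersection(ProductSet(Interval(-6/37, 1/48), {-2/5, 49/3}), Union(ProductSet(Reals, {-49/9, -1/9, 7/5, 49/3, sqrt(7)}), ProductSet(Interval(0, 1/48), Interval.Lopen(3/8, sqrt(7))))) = ProductSet(Interval(-6/37, 1/48), {49/3})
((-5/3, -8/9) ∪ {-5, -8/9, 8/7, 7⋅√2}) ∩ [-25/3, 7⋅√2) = {-5, 8/7} ∪ (-5/3, -8/9]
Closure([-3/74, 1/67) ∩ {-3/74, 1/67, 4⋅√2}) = {-3/74}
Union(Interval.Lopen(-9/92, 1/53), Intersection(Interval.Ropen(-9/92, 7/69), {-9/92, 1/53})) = Interval(-9/92, 1/53)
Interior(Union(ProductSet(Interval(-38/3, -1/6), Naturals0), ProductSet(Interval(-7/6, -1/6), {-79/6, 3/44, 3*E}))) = EmptySet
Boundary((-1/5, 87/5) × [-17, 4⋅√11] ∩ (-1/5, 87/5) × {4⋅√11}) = [-1/5, 87/5] × {4⋅√11}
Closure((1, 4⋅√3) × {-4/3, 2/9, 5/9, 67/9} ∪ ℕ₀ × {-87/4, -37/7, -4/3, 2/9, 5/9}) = (ℕ₀ × {-87/4, -37/7, -4/3, 2/9, 5/9}) ∪ ([1, 4⋅√3] × {-4/3, 2/9, 5/9, 67/9})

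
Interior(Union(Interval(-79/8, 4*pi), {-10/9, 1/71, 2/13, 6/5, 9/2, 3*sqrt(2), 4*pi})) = Interval.open(-79/8, 4*pi)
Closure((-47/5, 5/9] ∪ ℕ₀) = [-47/5, 5/9] ∪ ℕ₀ ∪ (ℕ₀ \ (-47/5, 5/9))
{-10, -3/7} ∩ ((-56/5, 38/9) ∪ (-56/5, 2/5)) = {-10, -3/7}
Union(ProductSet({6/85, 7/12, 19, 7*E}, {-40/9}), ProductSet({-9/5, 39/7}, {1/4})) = Union(ProductSet({-9/5, 39/7}, {1/4}), ProductSet({6/85, 7/12, 19, 7*E}, {-40/9}))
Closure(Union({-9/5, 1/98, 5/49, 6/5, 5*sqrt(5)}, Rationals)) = Reals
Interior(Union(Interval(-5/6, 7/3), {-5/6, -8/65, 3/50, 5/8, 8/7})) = Interval.open(-5/6, 7/3)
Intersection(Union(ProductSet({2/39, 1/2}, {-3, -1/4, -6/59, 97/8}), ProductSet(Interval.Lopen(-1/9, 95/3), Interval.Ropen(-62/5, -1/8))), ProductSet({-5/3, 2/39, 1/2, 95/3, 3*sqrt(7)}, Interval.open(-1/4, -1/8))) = ProductSet({2/39, 1/2, 95/3, 3*sqrt(7)}, Interval.open(-1/4, -1/8))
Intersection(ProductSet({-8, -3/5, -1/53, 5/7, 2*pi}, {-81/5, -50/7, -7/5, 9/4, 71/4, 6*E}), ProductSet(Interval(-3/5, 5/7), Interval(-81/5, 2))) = ProductSet({-3/5, -1/53, 5/7}, {-81/5, -50/7, -7/5})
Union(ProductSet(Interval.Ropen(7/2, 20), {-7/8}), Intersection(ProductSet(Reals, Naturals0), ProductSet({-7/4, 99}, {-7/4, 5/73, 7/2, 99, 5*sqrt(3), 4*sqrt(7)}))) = Union(ProductSet({-7/4, 99}, {99}), ProductSet(Interval.Ropen(7/2, 20), {-7/8}))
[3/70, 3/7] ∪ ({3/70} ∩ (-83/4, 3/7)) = [3/70, 3/7]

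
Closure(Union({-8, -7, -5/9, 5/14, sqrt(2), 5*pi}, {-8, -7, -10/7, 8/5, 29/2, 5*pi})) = {-8, -7, -10/7, -5/9, 5/14, 8/5, 29/2, sqrt(2), 5*pi}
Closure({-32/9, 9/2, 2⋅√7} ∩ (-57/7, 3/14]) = {-32/9}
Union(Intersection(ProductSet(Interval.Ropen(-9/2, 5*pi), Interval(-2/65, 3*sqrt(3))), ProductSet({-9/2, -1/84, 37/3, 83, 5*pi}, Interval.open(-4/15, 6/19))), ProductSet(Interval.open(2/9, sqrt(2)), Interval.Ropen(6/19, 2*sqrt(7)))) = Union(ProductSet({-9/2, -1/84, 37/3}, Interval.Ropen(-2/65, 6/19)), ProductSet(Interval.open(2/9, sqrt(2)), Interval.Ropen(6/19, 2*sqrt(7))))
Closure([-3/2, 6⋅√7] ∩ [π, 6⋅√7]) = [π, 6⋅√7]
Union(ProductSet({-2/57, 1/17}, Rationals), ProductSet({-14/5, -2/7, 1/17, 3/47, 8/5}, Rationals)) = ProductSet({-14/5, -2/7, -2/57, 1/17, 3/47, 8/5}, Rationals)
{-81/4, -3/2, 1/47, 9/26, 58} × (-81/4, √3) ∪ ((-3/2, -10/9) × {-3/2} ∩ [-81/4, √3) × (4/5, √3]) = {-81/4, -3/2, 1/47, 9/26, 58} × (-81/4, √3)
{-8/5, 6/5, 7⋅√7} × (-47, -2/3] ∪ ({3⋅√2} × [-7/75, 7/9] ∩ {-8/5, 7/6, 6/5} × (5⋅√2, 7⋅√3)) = {-8/5, 6/5, 7⋅√7} × (-47, -2/3]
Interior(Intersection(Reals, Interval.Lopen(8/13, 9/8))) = Interval.open(8/13, 9/8)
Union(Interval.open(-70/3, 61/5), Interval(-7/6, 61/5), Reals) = Interval(-oo, oo)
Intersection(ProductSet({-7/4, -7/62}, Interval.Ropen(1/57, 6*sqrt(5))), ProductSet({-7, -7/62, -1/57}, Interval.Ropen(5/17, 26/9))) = ProductSet({-7/62}, Interval.Ropen(5/17, 26/9))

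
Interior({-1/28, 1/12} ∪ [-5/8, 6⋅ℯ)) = (-5/8, 6⋅ℯ)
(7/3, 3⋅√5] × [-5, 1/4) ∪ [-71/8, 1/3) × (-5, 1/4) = ([-71/8, 1/3) × (-5, 1/4)) ∪ ((7/3, 3⋅√5] × [-5, 1/4))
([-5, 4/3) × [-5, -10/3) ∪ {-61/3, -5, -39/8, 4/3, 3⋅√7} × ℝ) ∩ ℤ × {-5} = {-5, -4, …, 1} × {-5}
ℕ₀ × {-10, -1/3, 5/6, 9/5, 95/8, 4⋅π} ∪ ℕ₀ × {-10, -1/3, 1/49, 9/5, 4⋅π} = ℕ₀ × {-10, -1/3, 1/49, 5/6, 9/5, 95/8, 4⋅π}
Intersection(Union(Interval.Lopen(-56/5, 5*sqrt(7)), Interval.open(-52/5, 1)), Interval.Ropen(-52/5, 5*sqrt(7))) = Interval.Ropen(-52/5, 5*sqrt(7))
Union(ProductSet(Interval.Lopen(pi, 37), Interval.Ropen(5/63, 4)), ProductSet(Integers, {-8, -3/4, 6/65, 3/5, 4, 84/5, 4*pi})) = Union(ProductSet(Integers, {-8, -3/4, 6/65, 3/5, 4, 84/5, 4*pi}), ProductSet(Interval.Lopen(pi, 37), Interval.Ropen(5/63, 4)))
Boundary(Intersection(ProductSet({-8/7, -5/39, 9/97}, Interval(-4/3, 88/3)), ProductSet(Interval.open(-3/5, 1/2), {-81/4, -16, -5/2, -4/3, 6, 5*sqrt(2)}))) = ProductSet({-5/39, 9/97}, {-4/3, 6, 5*sqrt(2)})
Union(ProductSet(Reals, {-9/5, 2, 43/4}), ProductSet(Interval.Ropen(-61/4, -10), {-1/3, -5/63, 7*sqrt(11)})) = Union(ProductSet(Interval.Ropen(-61/4, -10), {-1/3, -5/63, 7*sqrt(11)}), ProductSet(Reals, {-9/5, 2, 43/4}))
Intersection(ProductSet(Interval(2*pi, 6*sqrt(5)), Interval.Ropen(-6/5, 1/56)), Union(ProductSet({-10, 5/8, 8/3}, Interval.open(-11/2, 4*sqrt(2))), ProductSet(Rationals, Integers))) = ProductSet(Intersection(Interval(2*pi, 6*sqrt(5)), Rationals), Range(-1, 1, 1))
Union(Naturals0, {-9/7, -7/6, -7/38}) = Union({-9/7, -7/6, -7/38}, Naturals0)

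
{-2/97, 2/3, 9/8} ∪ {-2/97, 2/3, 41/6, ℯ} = {-2/97, 2/3, 9/8, 41/6, ℯ}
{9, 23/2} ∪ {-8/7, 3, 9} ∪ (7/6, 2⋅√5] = {-8/7, 9, 23/2} ∪ (7/6, 2⋅√5]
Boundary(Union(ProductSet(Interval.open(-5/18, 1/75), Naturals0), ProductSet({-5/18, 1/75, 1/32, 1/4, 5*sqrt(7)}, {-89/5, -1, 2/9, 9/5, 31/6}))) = Union(ProductSet({-5/18, 1/75, 1/32, 1/4, 5*sqrt(7)}, {-89/5, -1, 2/9, 9/5, 31/6}), ProductSet(Interval(-5/18, 1/75), Naturals0))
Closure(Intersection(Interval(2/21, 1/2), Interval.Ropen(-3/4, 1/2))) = Interval(2/21, 1/2)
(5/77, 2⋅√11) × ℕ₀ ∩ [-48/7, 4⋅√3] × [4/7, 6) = (5/77, 2⋅√11) × {1, 2, …, 5}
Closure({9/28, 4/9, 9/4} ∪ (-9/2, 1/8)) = [-9/2, 1/8] ∪ {9/28, 4/9, 9/4}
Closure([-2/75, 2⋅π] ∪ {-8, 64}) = {-8, 64} ∪ [-2/75, 2⋅π]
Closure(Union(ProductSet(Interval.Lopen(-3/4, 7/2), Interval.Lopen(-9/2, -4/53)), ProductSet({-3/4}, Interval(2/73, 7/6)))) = Union(ProductSet({-3/4}, Interval(2/73, 7/6)), ProductSet({-3/4, 7/2}, Interval(-9/2, -4/53)), ProductSet(Interval(-3/4, 7/2), {-9/2, -4/53}), ProductSet(Interval.Lopen(-3/4, 7/2), Interval.Lopen(-9/2, -4/53)))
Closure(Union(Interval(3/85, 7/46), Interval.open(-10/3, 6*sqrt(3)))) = Interval(-10/3, 6*sqrt(3))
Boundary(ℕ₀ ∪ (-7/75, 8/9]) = {-7/75, 8/9} ∪ (ℕ₀ \ (-7/75, 8/9))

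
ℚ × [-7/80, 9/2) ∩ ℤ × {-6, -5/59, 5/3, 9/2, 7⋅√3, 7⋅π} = ℤ × {-5/59, 5/3}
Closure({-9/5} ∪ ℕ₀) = {-9/5} ∪ ℕ₀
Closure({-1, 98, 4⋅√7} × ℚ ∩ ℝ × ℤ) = {-1, 98, 4⋅√7} × ℤ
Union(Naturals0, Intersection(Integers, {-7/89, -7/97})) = Naturals0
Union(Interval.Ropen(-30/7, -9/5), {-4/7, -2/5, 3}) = Union({-4/7, -2/5, 3}, Interval.Ropen(-30/7, -9/5))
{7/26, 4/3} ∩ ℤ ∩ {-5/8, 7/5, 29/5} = ∅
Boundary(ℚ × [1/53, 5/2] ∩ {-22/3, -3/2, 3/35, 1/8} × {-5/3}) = ∅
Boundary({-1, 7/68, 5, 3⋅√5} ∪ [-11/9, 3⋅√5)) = {-11/9, 3⋅√5}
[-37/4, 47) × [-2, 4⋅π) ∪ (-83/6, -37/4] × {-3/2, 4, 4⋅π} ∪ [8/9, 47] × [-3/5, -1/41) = ([8/9, 47] × [-3/5, -1/41)) ∪ ((-83/6, -37/4] × {-3/2, 4, 4⋅π}) ∪ ([-37/4, 47) × [-2, 4⋅π))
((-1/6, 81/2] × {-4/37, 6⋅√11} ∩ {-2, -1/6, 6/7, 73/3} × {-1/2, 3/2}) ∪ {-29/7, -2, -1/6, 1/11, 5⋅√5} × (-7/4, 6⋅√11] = {-29/7, -2, -1/6, 1/11, 5⋅√5} × (-7/4, 6⋅√11]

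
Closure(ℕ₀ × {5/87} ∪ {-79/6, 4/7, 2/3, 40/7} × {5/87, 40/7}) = (ℕ₀ × {5/87}) ∪ ({-79/6, 4/7, 2/3, 40/7} × {5/87, 40/7})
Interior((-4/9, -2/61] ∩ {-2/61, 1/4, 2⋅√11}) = ∅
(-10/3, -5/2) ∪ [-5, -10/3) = [-5, -10/3) ∪ (-10/3, -5/2)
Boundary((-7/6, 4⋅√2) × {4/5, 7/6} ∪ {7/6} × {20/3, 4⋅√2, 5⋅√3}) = ([-7/6, 4⋅√2] × {4/5, 7/6}) ∪ ({7/6} × {20/3, 4⋅√2, 5⋅√3})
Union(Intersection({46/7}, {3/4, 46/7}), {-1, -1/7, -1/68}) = {-1, -1/7, -1/68, 46/7}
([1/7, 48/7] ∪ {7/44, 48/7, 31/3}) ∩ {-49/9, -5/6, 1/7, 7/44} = {1/7, 7/44}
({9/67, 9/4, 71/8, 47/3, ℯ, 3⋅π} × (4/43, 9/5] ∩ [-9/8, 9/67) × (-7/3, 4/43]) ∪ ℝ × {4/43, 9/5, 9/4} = ℝ × {4/43, 9/5, 9/4}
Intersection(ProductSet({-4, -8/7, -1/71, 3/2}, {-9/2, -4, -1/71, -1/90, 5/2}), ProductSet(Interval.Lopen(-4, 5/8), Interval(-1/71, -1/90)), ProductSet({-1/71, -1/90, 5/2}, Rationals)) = ProductSet({-1/71}, {-1/71, -1/90})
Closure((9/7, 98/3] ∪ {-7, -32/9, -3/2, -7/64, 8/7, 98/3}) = {-7, -32/9, -3/2, -7/64, 8/7} ∪ [9/7, 98/3]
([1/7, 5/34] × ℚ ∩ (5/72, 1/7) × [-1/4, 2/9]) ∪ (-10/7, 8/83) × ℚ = (-10/7, 8/83) × ℚ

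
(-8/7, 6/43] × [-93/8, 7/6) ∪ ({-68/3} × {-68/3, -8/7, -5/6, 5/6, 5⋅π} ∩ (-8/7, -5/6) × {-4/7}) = (-8/7, 6/43] × [-93/8, 7/6)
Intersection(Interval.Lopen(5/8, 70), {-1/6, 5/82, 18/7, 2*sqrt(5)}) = {18/7, 2*sqrt(5)}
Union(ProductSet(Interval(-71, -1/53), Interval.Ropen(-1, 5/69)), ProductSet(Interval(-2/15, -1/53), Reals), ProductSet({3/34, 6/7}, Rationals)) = Union(ProductSet({3/34, 6/7}, Rationals), ProductSet(Interval(-71, -1/53), Interval.Ropen(-1, 5/69)), ProductSet(Interval(-2/15, -1/53), Reals))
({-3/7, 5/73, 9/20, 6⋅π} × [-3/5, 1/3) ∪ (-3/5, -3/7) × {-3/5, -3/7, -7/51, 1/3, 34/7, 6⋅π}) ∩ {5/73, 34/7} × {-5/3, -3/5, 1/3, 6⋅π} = {5/73} × {-3/5}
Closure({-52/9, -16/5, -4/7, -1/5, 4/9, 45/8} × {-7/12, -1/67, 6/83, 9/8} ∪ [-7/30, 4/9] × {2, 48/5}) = ([-7/30, 4/9] × {2, 48/5}) ∪ ({-52/9, -16/5, -4/7, -1/5, 4/9, 45/8} × {-7/12, -1/67, 6/83, 9/8})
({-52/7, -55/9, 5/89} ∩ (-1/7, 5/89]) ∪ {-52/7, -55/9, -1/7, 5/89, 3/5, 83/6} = {-52/7, -55/9, -1/7, 5/89, 3/5, 83/6}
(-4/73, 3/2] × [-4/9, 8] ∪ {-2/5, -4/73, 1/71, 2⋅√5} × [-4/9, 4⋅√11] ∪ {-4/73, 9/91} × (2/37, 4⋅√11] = ((-4/73, 3/2] × [-4/9, 8]) ∪ ({-4/73, 9/91} × (2/37, 4⋅√11]) ∪ ({-2/5, -4/73, 1/71, 2⋅√5} × [-4/9, 4⋅√11])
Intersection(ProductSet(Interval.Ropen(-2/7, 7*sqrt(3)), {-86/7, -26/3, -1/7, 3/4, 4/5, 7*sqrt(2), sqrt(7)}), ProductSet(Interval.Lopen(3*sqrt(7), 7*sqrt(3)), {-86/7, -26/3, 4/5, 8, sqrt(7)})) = ProductSet(Interval.open(3*sqrt(7), 7*sqrt(3)), {-86/7, -26/3, 4/5, sqrt(7)})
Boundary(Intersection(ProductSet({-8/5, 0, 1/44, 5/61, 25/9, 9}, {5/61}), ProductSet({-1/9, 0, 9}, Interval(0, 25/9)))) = ProductSet({0, 9}, {5/61})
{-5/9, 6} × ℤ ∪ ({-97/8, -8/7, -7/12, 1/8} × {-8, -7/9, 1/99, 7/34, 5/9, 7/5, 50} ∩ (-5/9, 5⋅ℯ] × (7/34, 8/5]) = ({-5/9, 6} × ℤ) ∪ ({1/8} × {5/9, 7/5})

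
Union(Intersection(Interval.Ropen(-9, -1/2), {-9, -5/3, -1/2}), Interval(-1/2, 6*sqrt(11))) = Union({-9, -5/3}, Interval(-1/2, 6*sqrt(11)))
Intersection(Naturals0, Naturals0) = Naturals0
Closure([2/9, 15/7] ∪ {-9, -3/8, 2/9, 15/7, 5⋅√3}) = {-9, -3/8, 5⋅√3} ∪ [2/9, 15/7]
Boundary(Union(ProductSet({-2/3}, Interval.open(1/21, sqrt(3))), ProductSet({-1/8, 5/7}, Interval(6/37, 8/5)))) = Union(ProductSet({-2/3}, Interval(1/21, sqrt(3))), ProductSet({-1/8, 5/7}, Interval(6/37, 8/5)))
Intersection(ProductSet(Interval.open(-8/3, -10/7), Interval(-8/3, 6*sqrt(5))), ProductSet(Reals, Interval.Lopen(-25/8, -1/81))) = ProductSet(Interval.open(-8/3, -10/7), Interval(-8/3, -1/81))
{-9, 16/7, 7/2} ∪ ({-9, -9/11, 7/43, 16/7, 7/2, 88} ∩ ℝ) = {-9, -9/11, 7/43, 16/7, 7/2, 88}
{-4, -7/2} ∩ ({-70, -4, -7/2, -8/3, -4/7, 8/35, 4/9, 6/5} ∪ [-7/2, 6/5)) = {-4, -7/2}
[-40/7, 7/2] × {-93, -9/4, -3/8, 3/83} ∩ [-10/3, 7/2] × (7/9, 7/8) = ∅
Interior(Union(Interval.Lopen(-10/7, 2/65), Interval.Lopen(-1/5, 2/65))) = Interval.open(-10/7, 2/65)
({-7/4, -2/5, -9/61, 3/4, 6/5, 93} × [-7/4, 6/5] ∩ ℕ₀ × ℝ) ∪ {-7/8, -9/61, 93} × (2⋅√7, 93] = ({93} × [-7/4, 6/5]) ∪ ({-7/8, -9/61, 93} × (2⋅√7, 93])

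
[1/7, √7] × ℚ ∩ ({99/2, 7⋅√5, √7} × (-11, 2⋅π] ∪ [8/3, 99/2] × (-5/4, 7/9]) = {√7} × (ℚ ∩ (-11, 2⋅π])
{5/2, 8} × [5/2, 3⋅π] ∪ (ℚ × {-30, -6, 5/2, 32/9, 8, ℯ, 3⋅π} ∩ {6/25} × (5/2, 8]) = ({6/25} × {32/9, 8, ℯ}) ∪ ({5/2, 8} × [5/2, 3⋅π])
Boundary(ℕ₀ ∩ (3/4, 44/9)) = {1, 2, 3, 4}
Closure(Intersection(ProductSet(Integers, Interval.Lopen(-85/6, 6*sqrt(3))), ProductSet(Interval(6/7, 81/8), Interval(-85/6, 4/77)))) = ProductSet(Range(1, 11, 1), Interval(-85/6, 4/77))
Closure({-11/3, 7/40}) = {-11/3, 7/40}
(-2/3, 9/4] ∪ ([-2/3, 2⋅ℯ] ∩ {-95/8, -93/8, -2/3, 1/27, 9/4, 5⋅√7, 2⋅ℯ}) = [-2/3, 9/4] ∪ {2⋅ℯ}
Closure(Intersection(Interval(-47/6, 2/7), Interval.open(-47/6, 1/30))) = Interval(-47/6, 1/30)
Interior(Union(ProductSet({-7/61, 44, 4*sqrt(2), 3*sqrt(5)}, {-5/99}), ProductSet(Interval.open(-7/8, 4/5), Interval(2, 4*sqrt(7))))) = ProductSet(Interval.open(-7/8, 4/5), Interval.open(2, 4*sqrt(7)))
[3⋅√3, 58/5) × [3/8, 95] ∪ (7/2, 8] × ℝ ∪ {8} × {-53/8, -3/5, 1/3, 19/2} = ((7/2, 8] × ℝ) ∪ ([3⋅√3, 58/5) × [3/8, 95])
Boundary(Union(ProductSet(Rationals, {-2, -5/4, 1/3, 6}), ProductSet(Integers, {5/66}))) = Union(ProductSet(Integers, {5/66}), ProductSet(Reals, {-2, -5/4, 1/3, 6}))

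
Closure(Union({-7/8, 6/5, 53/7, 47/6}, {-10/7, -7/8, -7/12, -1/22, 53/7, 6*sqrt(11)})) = {-10/7, -7/8, -7/12, -1/22, 6/5, 53/7, 47/6, 6*sqrt(11)}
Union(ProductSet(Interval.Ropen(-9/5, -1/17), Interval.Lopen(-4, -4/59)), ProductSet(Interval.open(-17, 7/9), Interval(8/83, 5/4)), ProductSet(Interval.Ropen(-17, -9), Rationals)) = Union(ProductSet(Interval.Ropen(-17, -9), Rationals), ProductSet(Interval.open(-17, 7/9), Interval(8/83, 5/4)), ProductSet(Interval.Ropen(-9/5, -1/17), Interval.Lopen(-4, -4/59)))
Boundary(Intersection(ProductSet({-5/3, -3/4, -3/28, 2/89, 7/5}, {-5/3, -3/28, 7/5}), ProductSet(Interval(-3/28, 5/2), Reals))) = ProductSet({-3/28, 2/89, 7/5}, {-5/3, -3/28, 7/5})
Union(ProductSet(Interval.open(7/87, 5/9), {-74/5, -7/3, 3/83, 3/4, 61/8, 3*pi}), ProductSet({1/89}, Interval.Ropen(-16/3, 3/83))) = Union(ProductSet({1/89}, Interval.Ropen(-16/3, 3/83)), ProductSet(Interval.open(7/87, 5/9), {-74/5, -7/3, 3/83, 3/4, 61/8, 3*pi}))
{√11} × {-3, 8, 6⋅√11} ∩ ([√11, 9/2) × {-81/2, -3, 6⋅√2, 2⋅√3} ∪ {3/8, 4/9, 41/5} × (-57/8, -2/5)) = {√11} × {-3}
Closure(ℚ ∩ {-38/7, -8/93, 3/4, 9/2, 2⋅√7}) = {-38/7, -8/93, 3/4, 9/2}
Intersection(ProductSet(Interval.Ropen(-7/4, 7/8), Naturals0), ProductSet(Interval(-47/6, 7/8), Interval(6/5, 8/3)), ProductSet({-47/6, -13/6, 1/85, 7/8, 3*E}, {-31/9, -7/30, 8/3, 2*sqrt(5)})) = EmptySet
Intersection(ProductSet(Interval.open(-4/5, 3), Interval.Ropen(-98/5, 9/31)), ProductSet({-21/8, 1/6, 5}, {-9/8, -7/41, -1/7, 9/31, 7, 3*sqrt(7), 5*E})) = ProductSet({1/6}, {-9/8, -7/41, -1/7})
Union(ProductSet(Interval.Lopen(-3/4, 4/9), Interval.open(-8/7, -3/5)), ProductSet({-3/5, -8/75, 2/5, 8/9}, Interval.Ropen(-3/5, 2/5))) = Union(ProductSet({-3/5, -8/75, 2/5, 8/9}, Interval.Ropen(-3/5, 2/5)), ProductSet(Interval.Lopen(-3/4, 4/9), Interval.open(-8/7, -3/5)))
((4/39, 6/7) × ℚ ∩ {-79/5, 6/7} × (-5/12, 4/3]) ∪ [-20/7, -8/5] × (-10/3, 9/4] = [-20/7, -8/5] × (-10/3, 9/4]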